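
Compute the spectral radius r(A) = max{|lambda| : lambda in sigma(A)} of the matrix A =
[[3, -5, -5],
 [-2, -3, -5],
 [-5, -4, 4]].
r(A) ≈ 8.4141

The eigenvalues of A are the roots of its characteristic polynomial. With M = A (coefficients from the trace, the sum of principal 2x2 minors, and det A):
  p(λ) = det(λ I - M) = λ^3 - 4λ^2 - 64λ + 226.
No integer candidate from the rational root theorem (±divisors of 226) is a root, so the roots are irrational. The cubic discriminant is Δ = 834324 > 0, so there are three distinct real roots. p(-8) = -30 and p(-7) = 135 have opposite signs, so a root lies in (-8, -7); Newton's method refines it to λ ≈ -7.84. p(3) = 25 and p(4) = -30 have opposite signs, so a root lies in (3, 4); Newton's method refines it to λ ≈ 3.426. p(8) = -30 and p(9) = 55 have opposite signs, so a root lies in (8, 9); Newton's method refines it to λ ≈ 8.4141. Check (Vieta): the three roots sum to 4, matching tr M = 4.
Thus the eigenvalues (to 4 decimals) are -7.84 (modulus 7.84); 3.426 (modulus 3.426); 8.4141 (modulus 8.4141). The spectral radius is the largest modulus: r(A) ≈ 8.4141. (Cross-check: r(A) ≤ ||A||_2 ≈ 9.3853; equality holds whenever A is normal, though it can also hold for some non-normal A.)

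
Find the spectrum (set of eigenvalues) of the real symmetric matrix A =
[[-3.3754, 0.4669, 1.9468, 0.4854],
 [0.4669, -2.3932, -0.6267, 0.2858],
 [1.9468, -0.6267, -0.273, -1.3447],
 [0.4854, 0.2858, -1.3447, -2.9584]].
sigma(A) ≈ {-5, -3, -2, 1}

A is real symmetric, so its spectrum consists of real eigenvalues. Expanding the characteristic polynomial of the displayed matrix gives
  det(λ I - A) = p(λ) = λ^4 + (9)λ^3 + (21)λ^2 + (-1)λ + (-30).
Solving p(λ) = 0 yields eigenvalues ≈ -5, -3, -2, 1. (A is shown rounded to 4 decimals, so these recover the underlying integer eigenvalues to within that precision.)
Verification: the trace of A = -9 equals the sum of eigenvalues -9, and det(A) ≈ -30.0006 matches the eigenvalue product -30.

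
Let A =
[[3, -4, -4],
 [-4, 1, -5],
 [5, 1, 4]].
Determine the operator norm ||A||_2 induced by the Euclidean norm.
||A||_2 ≈ 9.0547 (= sqrt(largest eigenvalue of A^T A))

||A||_2 = sigma_max(A) = sqrt(lambda_max(A^T A)). Form the symmetric matrix M = A^T A =
[[50, -11, 28],
 [-11, 18, 15],
 [28, 15, 57]].
Its characteristic polynomial (trace, sum of principal 2x2 minors, determinant of M give the coefficients) is
  p(λ) = det(λ I - M) = λ^3 - 125λ^2 + 3646λ - 9801.
No integer candidate from the rational root theorem (±divisors of 9801) is a root, so the roots are irrational. The cubic discriminant is Δ = 15076923729 > 0, so there are three distinct real roots. p(2) = -3001 and p(3) = 39 have opposite signs, so a root lies in (2, 3); Newton's method refines it to λ ≈ 2.9867. p(40) = 39 and p(41) = -1519 have opposite signs, so a root lies in (40, 41); Newton's method refines it to λ ≈ 40.0251. p(81) = -3159 and p(82) = 39 have opposite signs, so a root lies in (81, 82); Newton's method refines it to λ ≈ 81.9882. Check (Vieta): the three roots sum to 125, matching tr M = 125.
So the eigenvalues of A^T A are ≈ 2.9867, 40.0251, 81.9882 (all ≥ 0, as they must be for A^T A). The largest is λ_max ≈ 81.9882, hence ||A||_2 = sqrt(λ_max) ≈ 9.0547.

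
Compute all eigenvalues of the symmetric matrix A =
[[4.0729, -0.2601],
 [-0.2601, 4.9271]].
sigma(A) ≈ {4, 5}

A is real symmetric, so its spectrum consists of real eigenvalues. Expanding the characteristic polynomial of the displayed matrix gives
  det(λ I - A) = p(λ) = λ^2 + (-9)λ + (20).
Solving p(λ) = 0 yields eigenvalues ≈ 4, 5. (A is shown rounded to 4 decimals, so these recover the underlying integer eigenvalues to within that precision.)
Verification: the trace of A = 9 equals the sum of eigenvalues 9, and det(A) ≈ 19.9999 matches the eigenvalue product 20.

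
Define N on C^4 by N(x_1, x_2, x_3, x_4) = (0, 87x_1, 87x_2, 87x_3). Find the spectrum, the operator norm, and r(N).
sigma(N) = {0}; ||N|| = 87; r(N) = 0. (N is nilpotent with N^4 = 0.)

On C^4, N is a strictly lower-triangular matrix with 87 on the subdiagonal and zeros elsewhere, so its characteristic polynomial is lambda^4 and every eigenvalue is 0: sigma(N) = {0}. For the operator norm, N e_i = 87e_{i+1} for i = 1, ..., 3 and N e_4 = 0, so the singular values of N are 87 (with multiplicity 3) and 0; hence ||N|| = 87. The spectral radius r(N) = max|lambda| = 0. Note ||N|| > r(N) — characteristic of non-normal nilpotent operators. Indeed N^4 = 0.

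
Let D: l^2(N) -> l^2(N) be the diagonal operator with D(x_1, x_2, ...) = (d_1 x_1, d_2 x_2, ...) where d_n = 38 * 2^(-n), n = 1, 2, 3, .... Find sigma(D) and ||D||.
sigma(D) = {38 * 2^(-n) : n ≥ 1} ∪ {0}; ||D|| = 19

A bounded diagonal operator on l^2 with diagonal entries d_n has spectrum equal to the closure of {d_n : n ≥ 1}: every d_n is an eigenvalue (with eigenvector e_n), so {d_n} ⊂ sigma(D); the spectrum is closed, so its closure is too; and for lambda not in the closure, (D - lambda I) has bounded inverse (the diagonal entries 1/(d_n - lambda) are bounded). For our sequence d_n = 38 * 2^(-n), n = 1, 2, 3, ...:
  - {d_n} = {38 * 2^(-n) : n ≥ 1}; the only limit point is 0
  - closure = {38 * 2^(-n) : n ≥ 1} ∪ {0}
For the norm: a diagonal operator has ||D|| = sup_n |d_n|. Here d_n = 38 * 2^(-n) is positive and decreasing, so sup_n |d_n| = d_1 = 38/2 = 19. So ||D|| = 19.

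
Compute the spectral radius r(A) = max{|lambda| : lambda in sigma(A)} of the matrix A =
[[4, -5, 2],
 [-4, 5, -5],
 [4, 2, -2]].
r(A) ≈ 9.584

The eigenvalues of A are the roots of its characteristic polynomial. With M = A (coefficients from the trace, the sum of principal 2x2 minors, and det A):
  p(λ) = det(λ I - M) = λ^3 - 7λ^2 - 16λ - 84.
No integer candidate from the rational root theorem (±divisors of 84) is a root, so the roots are irrational. The cubic discriminant is Δ = -446176 < 0, so there is one real root and a complex-conjugate pair. p(9) = -66 and p(10) = 56 have opposite signs, so a root lies in (9, 10); Newton's method refines it to λ ≈ 9.584. Dividing out (λ - (9.584)) leaves approximately λ^2 + 2.584λ + 8.7646. For λ^2 + 2.584λ + 8.7646 the discriminant is -28.3817. It is negative, so the remaining roots are the complex-conjugate pair λ ≈ -1.292 ± 2.6637i. Their product equals the constant term, so |λ|^2 ≈ 8.7646 and |λ| ≈ 2.9605.
Thus the eigenvalues (to 4 decimals) are 9.584 (modulus 9.584); -1.292 ± 2.6637i (modulus 2.9605). The spectral radius is the largest modulus: r(A) ≈ 9.584. (Cross-check: r(A) ≤ ||A||_2 ≈ 10.3735; equality holds whenever A is normal, though it can also hold for some non-normal A.)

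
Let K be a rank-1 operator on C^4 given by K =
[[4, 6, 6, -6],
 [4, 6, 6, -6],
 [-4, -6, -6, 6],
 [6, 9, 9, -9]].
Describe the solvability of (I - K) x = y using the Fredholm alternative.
(I - K) is invertible (det(I - K) = 6 ≠ 0), so for every y in C^4 the equation (I - K) x = y has a unique solution.

K has rank 1, so it is an outer product K = u v^T: every row of K is a multiple of one row vector. Reading off the entries, u = (2, 2, -2, 3) and v = (2, 3, 3, -3) (row i of K equals u_i·v^T). A rank-one matrix u v^T satisfies K u = u (v·u) and kills the (3)-dimensional subspace v^⊥, so its characteristic polynomial is lambda^3 (lambda - v·u) with v·u = tr K = -5. Hence the eigenvalues of I - K are 1 (multiplicity 3) and 1 - (-5) = 6, so det(I - K) = 6. (Direct check: I - K =
[[-3, -6, -6, 6],
 [-4, -5, -6, 6],
 [4, 6, 7, -6],
 [-6, -9, -9, 10]]
has determinant 6.) The finite-dimensional Fredholm alternative says: either (I - K) is invertible, or ker(I - K) ≠ {0} and then range(I - K) = ker((I - K)^*)^⊥, with dim ker(I - K) = dim ker((I - K)^*). Since det(I - K) ≠ 0, 1 is not an eigenvalue of K and ker(I - K) = {0}, so we are in the first case: for every y there is a unique x = (I - K)^(-1) y. Explicitly, by the Sherman–Morrison formula, (I - u v^T)^(-1) = I + u v^T/(1 - v·u), i.e. (I - K)^(-1) = I + K/(6).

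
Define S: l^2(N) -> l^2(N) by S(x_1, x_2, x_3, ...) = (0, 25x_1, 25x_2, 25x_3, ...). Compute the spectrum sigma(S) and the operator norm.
sigma(S) = closed disk {z in C : |z| ≤ 25}; ||S|| = 25

Note S = 25·U where U is the unit right shift (U x)_k = x_{k-1} (with x_0 := 0); so ||S|| = 25||U|| and sigma(S) = 25·sigma(U). ||S x||^2 = sum_{k≥1} |25x_k|^2 = 625||x||^2, so ||S|| = 25 and sigma(S) ⊂ {|z| ≤ 25}. For any |lambda| < 25, the equation (S - lambda I) x = 0 forces x_1 = 0, then 25x_k = lambda x_{k+1} ⇒ x = 0, so S has no eigenvalues. But (S - lambda I) is not surjective for |lambda| < 25: solving (S - lambda I) x = e_1 would require x_n proportional to (lambda/25)^(-n), which is not in l^2. So every |lambda| < 25 lies in the residual spectrum. The boundary |lambda| = 25 is in the approximate point spectrum (the spectrum is closed). Hence sigma(S) is the closed disk of radius 25.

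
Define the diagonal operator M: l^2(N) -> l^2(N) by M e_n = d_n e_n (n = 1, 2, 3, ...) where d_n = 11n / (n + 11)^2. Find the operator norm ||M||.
||M|| = 1/4 (attained at n = 11)

For M diagonal, ||M|| = sup_n |d_n|. Treat f(x) = 11x / (x + 11)^2 for real x > 0. By the quotient rule, f'(x) = 11(11 - x)/(x + 11)^3, which is positive for x < 11 and negative for x > 11. So f has a unique maximum at x = 11, and since 11 is a positive integer, the supremum over n ≥ 1 is attained at n = 11: d_11 = 11·11/(11 + 11)^2 = 11·11/484 = 1/4. Hence ||M|| = 1/4.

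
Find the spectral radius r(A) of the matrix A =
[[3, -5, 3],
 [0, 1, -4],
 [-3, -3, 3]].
r(A) ≈ 5.7984

The eigenvalues of A are the roots of its characteristic polynomial. With M = A (coefficients from the trace, the sum of principal 2x2 minors, and det A):
  p(λ) = det(λ I - M) = λ^3 - 7λ^2 + 12λ + 78.
No integer candidate from the rational root theorem (±divisors of 78) is a root, so the roots are irrational. The cubic discriminant is Δ = -175044 < 0, so there is one real root and a complex-conjugate pair. p(-3) = -48 and p(-2) = 18 have opposite signs, so a root lies in (-3, -2); Newton's method refines it to λ ≈ -2.3199. Dividing out (λ - (-2.3199)) leaves approximately λ^2 - 9.3199λ + 33.6216. For λ^2 - 9.3199λ + 33.6216 the discriminant is -47.6254. It is negative, so the remaining roots are the complex-conjugate pair λ ≈ 4.66 ± 3.4506i. Their product equals the constant term, so |λ|^2 ≈ 33.6216 and |λ| ≈ 5.7984.
Thus the eigenvalues (to 4 decimals) are -2.3199 (modulus 2.3199); 4.66 ± 3.4506i (modulus 5.7984). The spectral radius is the largest modulus: r(A) ≈ 5.7984. (Cross-check: r(A) ≤ ||A||_2 ≈ 7.9319; equality holds whenever A is normal, though it can also hold for some non-normal A.)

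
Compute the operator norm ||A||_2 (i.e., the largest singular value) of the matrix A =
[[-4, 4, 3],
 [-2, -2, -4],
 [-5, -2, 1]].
||A||_2 ≈ 7.2297 (= sqrt(largest eigenvalue of A^T A))

||A||_2 = sigma_max(A) = sqrt(lambda_max(A^T A)). Form the symmetric matrix M = A^T A =
[[45, -2, -9],
 [-2, 24, 18],
 [-9, 18, 26]].
Its characteristic polynomial (trace, sum of principal 2x2 minors, determinant of M give the coefficients) is
  p(λ) = det(λ I - M) = λ^3 - 95λ^2 + 2465λ - 12100.
No integer candidate from the rational root theorem (±divisors of 12100) is a root, so the roots are irrational. The cubic discriminant is Δ = 479647125 > 0, so there are three distinct real roots. p(6) = -514 and p(7) = 843 have opposite signs, so a root lies in (6, 7); Newton's method refines it to λ ≈ 6.3658. p(36) = 176 and p(37) = -297 have opposite signs, so a root lies in (36, 37); Newton's method refines it to λ ≈ 36.3651. p(52) = -192 and p(53) = 567 have opposite signs, so a root lies in (52, 53); Newton's method refines it to λ ≈ 52.2691. Check (Vieta): the three roots sum to 95, matching tr M = 95.
So the eigenvalues of A^T A are ≈ 6.3658, 36.3651, 52.2691 (all ≥ 0, as they must be for A^T A). The largest is λ_max ≈ 52.2691, hence ||A||_2 = sqrt(λ_max) ≈ 7.2297.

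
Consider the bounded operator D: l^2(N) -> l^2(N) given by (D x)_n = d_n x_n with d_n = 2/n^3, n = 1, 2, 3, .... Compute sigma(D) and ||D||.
sigma(D) = {2/n^3 : n ≥ 1} ∪ {0}; ||D|| = 2

A bounded diagonal operator on l^2 with diagonal entries d_n has spectrum equal to the closure of {d_n : n ≥ 1}: every d_n is an eigenvalue (with eigenvector e_n), so {d_n} ⊂ sigma(D); the spectrum is closed, so its closure is too; and for lambda not in the closure, (D - lambda I) has bounded inverse (the diagonal entries 1/(d_n - lambda) are bounded). For our sequence d_n = 2/n^3, n = 1, 2, 3, ...:
  - {d_n} = {2/n^3 : n ≥ 1}; the only limit point is 0
  - closure = {2/n^3 : n ≥ 1} ∪ {0}
For the norm: a diagonal operator has ||D|| = sup_n |d_n|. Here d_n = 2/n^3 is positive and decreasing, so sup_n |d_n| = d_1 = 2. So ||D|| = 2.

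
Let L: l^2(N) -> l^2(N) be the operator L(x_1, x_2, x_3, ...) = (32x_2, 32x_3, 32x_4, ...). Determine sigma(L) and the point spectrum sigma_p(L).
sigma(L) = closed disk {z in C : |z| ≤ 32}; sigma_p(L) = open disk {z in C : |z| < 32}

Note L = 32·V where V is the unit left shift (V x)_k = x_{k+1}; so sigma(L) = 32·sigma(V) and ||L|| = 32||V||. ||L x||^2 = 1024sum_{k≥2} |x_k|^2 ≤ 1024||x||^2, with equality on {x : x_1 = 0}, so ||L|| = 32. For any lambda with |lambda| < 32, set r = lambda/32 (|r| < 1); the vector x = (1, r, r^2, ...) is in l^2 and satisfies L x = 32(r, r^2, ...) = lambda x, so lambda is an eigenvalue. On the boundary |lambda| = 32 the geometric series diverges, so no l^2 eigenvector exists, but these lambda lie in the approximate point spectrum. Hence sigma(L) is the closed disk of radius 32 and sigma_p(L) is the open disk.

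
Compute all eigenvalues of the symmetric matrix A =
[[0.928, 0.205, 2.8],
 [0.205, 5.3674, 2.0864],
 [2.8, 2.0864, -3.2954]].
sigma(A) ≈ {-5, 2, 6}

A is real symmetric, so its spectrum consists of real eigenvalues. Expanding the characteristic polynomial of the displayed matrix gives
  det(λ I - A) = p(λ) = λ^3 + (-3)λ^2 + (-28)λ + (60).
Solving p(λ) = 0 yields eigenvalues ≈ -5, 2, 6. (A is shown rounded to 4 decimals, so these recover the underlying integer eigenvalues to within that precision.)
Verification: the trace of A = 3 equals the sum of eigenvalues 3, and det(A) ≈ -60.0006 matches the eigenvalue product -60.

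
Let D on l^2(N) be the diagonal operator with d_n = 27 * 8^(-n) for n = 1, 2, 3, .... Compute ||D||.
||D|| = 27/8 (attained at n = 1)

For D diagonal, ||D|| = sup_n |d_n|. The sequence d_n = 27 * 8^(-n) is positive and strictly decreasing (ratio 8^(-1) < 1), so the supremum is d_1 = 27/8. Hence ||D|| = 27/8.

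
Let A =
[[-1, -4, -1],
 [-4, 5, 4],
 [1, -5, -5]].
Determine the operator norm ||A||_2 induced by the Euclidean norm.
||A||_2 ≈ 10.6399 (= sqrt(largest eigenvalue of A^T A))

||A||_2 = sigma_max(A) = sqrt(lambda_max(A^T A)). Form the symmetric matrix M = A^T A =
[[18, -21, -20],
 [-21, 66, 49],
 [-20, 49, 42]].
Its characteristic polynomial (trace, sum of principal 2x2 minors, determinant of M give the coefficients) is
  p(λ) = det(λ I - M) = λ^3 - 126λ^2 + 1474λ - 2916.
No integer candidate from the rational root theorem (±divisors of 2916) is a root, so the roots are irrational. The cubic discriminant is Δ = 7869619616 > 0, so there are three distinct real roots. p(2) = -464 and p(3) = 399 have opposite signs, so a root lies in (2, 3); Newton's method refines it to λ ≈ 2.5033. p(10) = 224 and p(11) = -617 have opposite signs, so a root lies in (10, 11); Newton's method refines it to λ ≈ 10.2895. p(113) = -2351 and p(114) = 9168 have opposite signs, so a root lies in (113, 114); Newton's method refines it to λ ≈ 113.2072. Check (Vieta): the three roots sum to 126, matching tr M = 126.
So the eigenvalues of A^T A are ≈ 2.5033, 10.2895, 113.2072 (all ≥ 0, as they must be for A^T A). The largest is λ_max ≈ 113.2072, hence ||A||_2 = sqrt(λ_max) ≈ 10.6399.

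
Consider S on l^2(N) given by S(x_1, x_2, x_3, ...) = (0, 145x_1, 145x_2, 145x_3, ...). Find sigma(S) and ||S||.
sigma(S) = closed disk {z in C : |z| ≤ 145}; ||S|| = 145

Note S = 145·U where U is the unit right shift (U x)_k = x_{k-1} (with x_0 := 0); so ||S|| = 145||U|| and sigma(S) = 145·sigma(U). ||S x||^2 = sum_{k≥1} |145x_k|^2 = 21025||x||^2, so ||S|| = 145 and sigma(S) ⊂ {|z| ≤ 145}. For any |lambda| < 145, the equation (S - lambda I) x = 0 forces x_1 = 0, then 145x_k = lambda x_{k+1} ⇒ x = 0, so S has no eigenvalues. But (S - lambda I) is not surjective for |lambda| < 145: solving (S - lambda I) x = e_1 would require x_n proportional to (lambda/145)^(-n), which is not in l^2. So every |lambda| < 145 lies in the residual spectrum. The boundary |lambda| = 145 is in the approximate point spectrum (the spectrum is closed). Hence sigma(S) is the closed disk of radius 145.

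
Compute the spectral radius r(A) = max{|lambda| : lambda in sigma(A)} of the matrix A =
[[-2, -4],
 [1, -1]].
r(A) = sqrt(6) ≈ 2.4495

The eigenvalues of A are the roots of its characteristic polynomial. With M = A (coefficients from the trace and determinant):
  p(λ) = det(λ I - M) = λ^2 + 3λ + 6.
For λ^2 + 3λ + 6 the discriminant is -15. It is negative, so the roots are the complex-conjugate pair λ = -3/2 ± (sqrt(15)/2) i ≈ -1.5 ± 1.9365i. For a conjugate pair the product of the roots equals the constant term, so |λ|^2 = 6 and |λ| = sqrt(6) ≈ 2.4495.
Thus the eigenvalues (to 4 decimals) are -1.5 ± 1.9365i (modulus 2.4495). The spectral radius is the largest modulus: r(A) = sqrt(6) ≈ 2.4495. (Cross-check: r(A) ≤ ||A||_2 ≈ 4.4966; equality holds whenever A is normal, though it can also hold for some non-normal A.)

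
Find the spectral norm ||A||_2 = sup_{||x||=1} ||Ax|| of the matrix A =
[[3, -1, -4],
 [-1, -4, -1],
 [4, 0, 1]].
||A||_2 ≈ 5.5664 (= sqrt(largest eigenvalue of A^T A))

||A||_2 = sigma_max(A) = sqrt(lambda_max(A^T A)). Form the symmetric matrix M = A^T A =
[[26, 1, -7],
 [1, 17, 8],
 [-7, 8, 18]].
Its characteristic polynomial (trace, sum of principal 2x2 minors, determinant of M give the coefficients) is
  p(λ) = det(λ I - M) = λ^3 - 61λ^2 + 1102λ - 5329.
No integer candidate from the rational root theorem (±divisors of 5329) is a root, so the roots are irrational. The cubic discriminant is Δ = 8693633 > 0, so there are three distinct real roots. p(7) = -261 and p(8) = 95 have opposite signs, so a root lies in (7, 8); Newton's method refines it to λ ≈ 7.711. p(22) = 39 and p(23) = -85 have opposite signs, so a root lies in (22, 23); Newton's method refines it to λ ≈ 22.3038. p(30) = -169 and p(31) = 3 have opposite signs, so a root lies in (30, 31); Newton's method refines it to λ ≈ 30.9852. Check (Vieta): the three roots sum to 61, matching tr M = 61.
So the eigenvalues of A^T A are ≈ 7.711, 22.3038, 30.9852 (all ≥ 0, as they must be for A^T A). The largest is λ_max ≈ 30.9852, hence ||A||_2 = sqrt(λ_max) ≈ 5.5664.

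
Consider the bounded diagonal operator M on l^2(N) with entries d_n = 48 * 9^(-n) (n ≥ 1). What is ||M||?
||M|| = 16/3 (attained at n = 1)

For M diagonal, ||M|| = sup_n |d_n|. The sequence d_n = 48 * 9^(-n) is positive and strictly decreasing (ratio 9^(-1) < 1), so the supremum is d_1 = 48/9 = 16/3. Hence ||M|| = 16/3.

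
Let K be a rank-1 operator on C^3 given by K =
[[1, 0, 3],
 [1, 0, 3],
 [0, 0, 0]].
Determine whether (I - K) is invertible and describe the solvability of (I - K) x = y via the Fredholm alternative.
(I - K) is singular (det(I - K) = 0, i.e. 1 ∈ sigma(K)). (I - K) x = y is solvable iff y ⊥ ker((I - K)^*) = span{(1, 0, 3)}, i.e. iff y_1 + 3y_3 = 0. When solvable, the solutions are x = y + c·(1, 1, 0), c arbitrary (ker(I - K) = span{(1, 1, 0)}, dimension 1).

K has rank 1, so it is an outer product K = u v^T: every row of K is a multiple of one row vector. Reading off the entries, u = (1, 1, 0) and v = (1, 0, 3) (row i of K equals u_i·v^T). A rank-one matrix u v^T satisfies K u = u (v·u) and kills the (2)-dimensional subspace v^⊥, so its characteristic polynomial is lambda^2 (lambda - v·u) with v·u = tr K = 1. Hence the eigenvalues of I - K are 1 (multiplicity 2) and 1 - (1) = 0, so det(I - K) = 0. (Direct check: I - K =
[[0, 0, -3],
 [-1, 1, -3],
 [0, 0, 1]]
has determinant 0.) So 1 is an eigenvalue of K and (I - K) is not invertible. The finite-dimensional Fredholm alternative says: either (I - K) is invertible, or ker(I - K) ≠ {0} and then range(I - K) = ker((I - K)^*)^⊥, with dim ker(I - K) = dim ker((I - K)^*). We are in the second case, so we need both kernels. Kernel of I - K: (I - K) u = u - u (v·u) = u - u = 0, so ker(I - K) = span{u} = span{(1, 1, 0)} (it is exactly 1-dimensional because rank(I - K) = 2). Kernel of the adjoint: K is real, so (I - K)^* = I - K^T = I - v u^T, and (I - v u^T) v = v - v (u·v) = 0; hence ker((I - K)^*) = span{v} = span{(1, 0, 3)}. Therefore (I - K) x = y is solvable iff <y, v> = 0, i.e. iff y_1 + 3y_3 = 0. When this holds, K y = u (v·y) = 0, so (I - K) y = y and x = y is a particular solution; the full solution set is the line x = y + c·u = y + c·(1, 1, 0), c ∈ C.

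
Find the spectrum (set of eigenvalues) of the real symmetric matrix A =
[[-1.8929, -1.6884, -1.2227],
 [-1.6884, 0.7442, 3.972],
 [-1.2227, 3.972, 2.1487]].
sigma(A) ≈ {-3, -2, 6}

A is real symmetric, so its spectrum consists of real eigenvalues. Expanding the characteristic polynomial of the displayed matrix gives
  det(λ I - A) = p(λ) = λ^3 + (-1)λ^2 + (-24)λ + (-35.9988).
Solving p(λ) = 0 yields eigenvalues ≈ -3, -2, 6. (A is shown rounded to 4 decimals, so these recover the underlying integer eigenvalues to within that precision.)
Verification: the trace of A = 1 equals the sum of eigenvalues 1, and det(A) ≈ 35.9988 matches the eigenvalue product 36.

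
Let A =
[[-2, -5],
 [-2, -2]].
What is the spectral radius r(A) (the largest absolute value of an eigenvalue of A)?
r(A) = (4 + sqrt(40))/2 ≈ 5.1623

The eigenvalues of A are the roots of its characteristic polynomial. With M = A (coefficients from the trace and determinant):
  p(λ) = det(λ I - M) = λ^2 + 4λ - 6.
For λ^2 + 4λ - 6 the discriminant is 40. It is nonnegative but not a perfect square, so the roots are real and irrational: λ = (-4 ± sqrt(40))/2 ≈ 1.1623, -5.1623.
Thus the eigenvalues (to 4 decimals) are 1.1623 (modulus 1.1623); -5.1623 (modulus 5.1623). The spectral radius is the largest modulus: r(A) = (4 + sqrt(40))/2 ≈ 5.1623. (Cross-check: r(A) ≤ ||A||_2 ≈ 6; equality holds whenever A is normal, though it can also hold for some non-normal A.)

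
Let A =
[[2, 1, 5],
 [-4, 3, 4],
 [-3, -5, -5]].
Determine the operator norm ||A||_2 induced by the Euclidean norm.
||A||_2 ≈ 9.8395 (= sqrt(largest eigenvalue of A^T A))

||A||_2 = sigma_max(A) = sqrt(lambda_max(A^T A)). Form the symmetric matrix M = A^T A =
[[29, 5, 9],
 [5, 35, 42],
 [9, 42, 66]].
Its characteristic polynomial (trace, sum of principal 2x2 minors, determinant of M give the coefficients) is
  p(λ) = det(λ I - M) = λ^3 - 130λ^2 + 3369λ - 15129.
No integer candidate from the rational root theorem (±divisors of 15129) is a root, so the roots are irrational. The cubic discriminant is Δ = 18998226297 > 0, so there are three distinct real roots. p(5) = -1409 and p(6) = 621 have opposite signs, so a root lies in (5, 6); Newton's method refines it to λ ≈ 5.682. p(27) = 747 and p(28) = -765 have opposite signs, so a root lies in (27, 28); Newton's method refines it to λ ≈ 27.5019. p(96) = -5049 and p(97) = 1167 have opposite signs, so a root lies in (96, 97); Newton's method refines it to λ ≈ 96.8161. Check (Vieta): the three roots sum to 130, matching tr M = 130.
So the eigenvalues of A^T A are ≈ 5.682, 27.5019, 96.8161 (all ≥ 0, as they must be for A^T A). The largest is λ_max ≈ 96.8161, hence ||A||_2 = sqrt(λ_max) ≈ 9.8395.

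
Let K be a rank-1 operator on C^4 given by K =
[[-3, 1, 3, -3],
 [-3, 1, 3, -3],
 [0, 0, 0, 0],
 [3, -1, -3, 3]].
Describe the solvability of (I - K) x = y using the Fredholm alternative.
(I - K) is singular (det(I - K) = 0, i.e. 1 ∈ sigma(K)). (I - K) x = y is solvable iff y ⊥ ker((I - K)^*) = span{(-3, 1, 3, -3)}, i.e. iff -3y_1 + y_2 + 3y_3 - 3y_4 = 0. When solvable, the solutions are x = y + c·(1, 1, 0, -1), c arbitrary (ker(I - K) = span{(1, 1, 0, -1)}, dimension 1).

K has rank 1, so it is an outer product K = u v^T: every row of K is a multiple of one row vector. Reading off the entries, u = (1, 1, 0, -1) and v = (-3, 1, 3, -3) (row i of K equals u_i·v^T). A rank-one matrix u v^T satisfies K u = u (v·u) and kills the (3)-dimensional subspace v^⊥, so its characteristic polynomial is lambda^3 (lambda - v·u) with v·u = tr K = 1. Hence the eigenvalues of I - K are 1 (multiplicity 3) and 1 - (1) = 0, so det(I - K) = 0. (Direct check: I - K =
[[4, -1, -3, 3],
 [3, 0, -3, 3],
 [0, 0, 1, 0],
 [-3, 1, 3, -2]]
has determinant 0.) So 1 is an eigenvalue of K and (I - K) is not invertible. The finite-dimensional Fredholm alternative says: either (I - K) is invertible, or ker(I - K) ≠ {0} and then range(I - K) = ker((I - K)^*)^⊥, with dim ker(I - K) = dim ker((I - K)^*). We are in the second case, so we need both kernels. Kernel of I - K: (I - K) u = u - u (v·u) = u - u = 0, so ker(I - K) = span{u} = span{(1, 1, 0, -1)} (it is exactly 1-dimensional because rank(I - K) = 3). Kernel of the adjoint: K is real, so (I - K)^* = I - K^T = I - v u^T, and (I - v u^T) v = v - v (u·v) = 0; hence ker((I - K)^*) = span{v} = span{(-3, 1, 3, -3)}. Therefore (I - K) x = y is solvable iff <y, v> = 0, i.e. iff -3y_1 + y_2 + 3y_3 - 3y_4 = 0. When this holds, K y = u (v·y) = 0, so (I - K) y = y and x = y is a particular solution; the full solution set is the line x = y + c·u = y + c·(1, 1, 0, -1), c ∈ C.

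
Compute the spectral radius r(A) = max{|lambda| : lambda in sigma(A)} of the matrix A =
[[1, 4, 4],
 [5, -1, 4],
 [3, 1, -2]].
r(A) ≈ 6.4946

The eigenvalues of A are the roots of its characteristic polynomial. With M = A (coefficients from the trace, the sum of principal 2x2 minors, and det A):
  p(λ) = det(λ I - M) = λ^3 + 2λ^2 - 37λ - 118.
No integer candidate from the rational root theorem (±divisors of 118) is a root, so the roots are irrational. The cubic discriminant is Δ = -6908 < 0, so there is one real root and a complex-conjugate pair. p(6) = -52 and p(7) = 64 have opposite signs, so a root lies in (6, 7); Newton's method refines it to λ ≈ 6.4946. Dividing out (λ - (6.4946)) leaves approximately λ^2 + 8.4946λ + 18.169. For λ^2 + 8.4946λ + 18.169 the discriminant is -0.5177. It is negative, so the remaining roots are the complex-conjugate pair λ ≈ -4.2473 ± 0.3597i. Their product equals the constant term, so |λ|^2 ≈ 18.169 and |λ| ≈ 4.2625.
Thus the eigenvalues (to 4 decimals) are 6.4946 (modulus 6.4946); -4.2473 ± 0.3597i (modulus 4.2625). The spectral radius is the largest modulus: r(A) ≈ 6.4946. (Cross-check: r(A) ≤ ||A||_2 ≈ 7.4502; equality holds whenever A is normal, though it can also hold for some non-normal A.)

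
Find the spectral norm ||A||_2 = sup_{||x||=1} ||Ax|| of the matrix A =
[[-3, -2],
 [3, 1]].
||A||_2 = sqrt((23 + sqrt(493))/2) ≈ 4.7541 (= sqrt(largest eigenvalue of A^T A))

||A||_2 = sigma_max(A) = sqrt(lambda_max(A^T A)). Form the symmetric matrix M = A^T A =
[[18, 9],
 [9, 5]].
Its characteristic polynomial (trace, determinant of M give the coefficients) is
  p(λ) = det(λ I - M) = λ^2 - 23λ + 9.
For λ^2 - 23λ + 9 the discriminant is 493. It is nonnegative but not a perfect square, so the roots are real and irrational: λ = (23 ± sqrt(493))/2 ≈ 22.6018, 0.3982.
So the eigenvalues of A^T A are ≈ 0.3982, 22.6018 (all ≥ 0, as they must be for A^T A). The largest is λ_max = (23 + sqrt(493))/2 ≈ 22.6018, hence ||A||_2 = sqrt(λ_max) = sqrt((23 + sqrt(493))/2) ≈ 4.7541.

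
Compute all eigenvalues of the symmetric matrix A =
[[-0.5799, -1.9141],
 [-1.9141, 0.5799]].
sigma(A) ≈ {-2, 2}

A is real symmetric, so its spectrum consists of real eigenvalues. Expanding the characteristic polynomial of the displayed matrix gives
  det(λ I - A) = p(λ) = λ^2 + (0)λ + (-4).
Solving p(λ) = 0 yields eigenvalues ≈ -2, 2. (A is shown rounded to 4 decimals, so these recover the underlying integer eigenvalues to within that precision.)
Verification: the trace of A = 0 equals the sum of eigenvalues 0, and det(A) ≈ -4.0001 matches the eigenvalue product -4.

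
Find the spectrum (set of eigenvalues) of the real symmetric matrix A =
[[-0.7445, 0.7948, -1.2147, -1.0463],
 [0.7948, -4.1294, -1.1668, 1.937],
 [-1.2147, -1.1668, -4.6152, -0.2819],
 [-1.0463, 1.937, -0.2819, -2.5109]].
sigma(A) ≈ {-6, -5, -1, 0}

A is real symmetric, so its spectrum consists of real eigenvalues. Expanding the characteristic polynomial of the displayed matrix gives
  det(λ I - A) = p(λ) = λ^4 + (12)λ^3 + (41)λ^2 + (29.9981)λ + (-0.0016).
Solving p(λ) = 0 yields eigenvalues ≈ -6, -5, -1, 0. (A is shown rounded to 4 decimals, so these recover the underlying integer eigenvalues to within that precision.)
Verification: the trace of A = -12 equals the sum of eigenvalues -12, and det(A) ≈ -0.0016 matches the eigenvalue product 0.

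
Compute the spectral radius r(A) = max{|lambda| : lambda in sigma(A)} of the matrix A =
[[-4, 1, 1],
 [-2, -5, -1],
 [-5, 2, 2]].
r(A) ≈ 4.0728

The eigenvalues of A are the roots of its characteristic polynomial. With M = A (coefficients from the trace, the sum of principal 2x2 minors, and det A):
  p(λ) = det(λ I - M) = λ^3 + 7λ^2 + 11λ - 12.
No integer candidate from the rational root theorem (±divisors of 12) is a root, so the roots are irrational. The cubic discriminant is Δ = -3451 < 0, so there is one real root and a complex-conjugate pair. p(0) = -12 and p(1) = 7 have opposite signs, so a root lies in (0, 1); Newton's method refines it to λ ≈ 0.7234. Dividing out (λ - (0.7234)) leaves approximately λ^2 + 7.7234λ + 16.5874. For λ^2 + 7.7234λ + 16.5874 the discriminant is -6.6982. It is negative, so the remaining roots are the complex-conjugate pair λ ≈ -3.8617 ± 1.294i. Their product equals the constant term, so |λ|^2 ≈ 16.5874 and |λ| ≈ 4.0728.
Thus the eigenvalues (to 4 decimals) are 0.7234 (modulus 0.7234); -3.8617 ± 1.294i (modulus 4.0728). The spectral radius is the largest modulus: r(A) ≈ 4.0728. (Cross-check: r(A) ≤ ||A||_2 ≈ 7.1171; equality holds whenever A is normal, though it can also hold for some non-normal A.)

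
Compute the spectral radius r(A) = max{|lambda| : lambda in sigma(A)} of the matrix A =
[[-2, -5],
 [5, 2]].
r(A) = sqrt(21) ≈ 4.5826

The eigenvalues of A are the roots of its characteristic polynomial. With M = A (coefficients from the trace and determinant):
  p(λ) = det(λ I - M) = λ^2 + 21.
For λ^2 + 21 the discriminant is -84. It is negative, so the roots are the complex-conjugate pair λ = 0 ± (sqrt(84)/2) i ≈ 0 ± 4.5826i. For a conjugate pair the product of the roots equals the constant term, so |λ|^2 = 21 and |λ| = sqrt(21) ≈ 4.5826.
Thus the eigenvalues (to 4 decimals) are 0 ± 4.5826i (modulus 4.5826). The spectral radius is the largest modulus: r(A) = sqrt(21) ≈ 4.5826. (Cross-check: r(A) ≤ ||A||_2 ≈ 7; equality holds whenever A is normal, though it can also hold for some non-normal A.)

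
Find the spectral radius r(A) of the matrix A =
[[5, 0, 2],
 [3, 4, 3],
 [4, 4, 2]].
r(A) ≈ 8.4921

The eigenvalues of A are the roots of its characteristic polynomial. With M = A (coefficients from the trace, the sum of principal 2x2 minors, and det A):
  p(λ) = det(λ I - M) = λ^3 - 11λ^2 + 18λ + 28.
No integer candidate from the rational root theorem (±divisors of 28) is a root, so the roots are irrational. The cubic discriminant is Δ = 43988 > 0, so there are three distinct real roots. p(-1) = -2 and p(0) = 28 have opposite signs, so a root lies in (-1, 0); Newton's method refines it to λ ≈ -0.9528. p(3) = 10 and p(4) = -12 have opposite signs, so a root lies in (3, 4); Newton's method refines it to λ ≈ 3.4606. p(8) = -20 and p(9) = 28 have opposite signs, so a root lies in (8, 9); Newton's method refines it to λ ≈ 8.4921. Check (Vieta): the three roots sum to 11, matching tr M = 11.
Thus the eigenvalues (to 4 decimals) are -0.9528 (modulus 0.9528); 3.4606 (modulus 3.4606); 8.4921 (modulus 8.4921). The spectral radius is the largest modulus: r(A) ≈ 8.4921. (Cross-check: r(A) ≤ ||A||_2 ≈ 9.3073; equality holds whenever A is normal, though it can also hold for some non-normal A.)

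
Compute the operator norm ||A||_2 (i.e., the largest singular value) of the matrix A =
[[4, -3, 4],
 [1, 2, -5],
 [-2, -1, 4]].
||A||_2 ≈ 8.3672 (= sqrt(largest eigenvalue of A^T A))

||A||_2 = sigma_max(A) = sqrt(lambda_max(A^T A)). Form the symmetric matrix M = A^T A =
[[21, -8, 3],
 [-8, 14, -26],
 [3, -26, 57]].
Its characteristic polynomial (trace, sum of principal 2x2 minors, determinant of M give the coefficients) is
  p(λ) = det(λ I - M) = λ^3 - 92λ^2 + 1540λ - 36.
No integer candidate from the rational root theorem (±divisors of 36) is a root, so the roots are irrational. The cubic discriminant is Δ = 5443808976 > 0, so there are three distinct real roots. p(0) = -36 and p(1) = 1413 have opposite signs, so a root lies in (0, 1); Newton's method refines it to λ ≈ 0.0234. p(21) = 993 and p(22) = -36 have opposite signs, so a root lies in (21, 22); Newton's method refines it to λ ≈ 21.9659. p(70) = -36 and p(71) = 3443 have opposite signs, so a root lies in (70, 71); Newton's method refines it to λ ≈ 70.0107. Check (Vieta): the three roots sum to 92, matching tr M = 92.
So the eigenvalues of A^T A are ≈ 0.0234, 21.9659, 70.0107 (all ≥ 0, as they must be for A^T A). The largest is λ_max ≈ 70.0107, hence ||A||_2 = sqrt(λ_max) ≈ 8.3672.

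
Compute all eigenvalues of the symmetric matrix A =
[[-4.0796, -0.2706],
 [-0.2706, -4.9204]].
sigma(A) ≈ {-5, -4}

A is real symmetric, so its spectrum consists of real eigenvalues. Expanding the characteristic polynomial of the displayed matrix gives
  det(λ I - A) = p(λ) = λ^2 + (9)λ + (20).
Solving p(λ) = 0 yields eigenvalues ≈ -5, -4. (A is shown rounded to 4 decimals, so these recover the underlying integer eigenvalues to within that precision.)
Verification: the trace of A = -9 equals the sum of eigenvalues -9, and det(A) ≈ 20.0000 matches the eigenvalue product 20.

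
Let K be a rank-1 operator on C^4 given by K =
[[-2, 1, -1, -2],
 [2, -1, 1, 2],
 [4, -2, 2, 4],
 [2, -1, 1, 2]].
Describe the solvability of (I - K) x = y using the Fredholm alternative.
(I - K) is singular (det(I - K) = 0, i.e. 1 ∈ sigma(K)). (I - K) x = y is solvable iff y ⊥ ker((I - K)^*) = span{(-2, 1, -1, -2)}, i.e. iff -2y_1 + y_2 - y_3 - 2y_4 = 0. When solvable, the solutions are x = y + c·(1, -1, -2, -1), c arbitrary (ker(I - K) = span{(1, -1, -2, -1)}, dimension 1).

K has rank 1, so it is an outer product K = u v^T: every row of K is a multiple of one row vector. Reading off the entries, u = (1, -1, -2, -1) and v = (-2, 1, -1, -2) (row i of K equals u_i·v^T). A rank-one matrix u v^T satisfies K u = u (v·u) and kills the (3)-dimensional subspace v^⊥, so its characteristic polynomial is lambda^3 (lambda - v·u) with v·u = tr K = 1. Hence the eigenvalues of I - K are 1 (multiplicity 3) and 1 - (1) = 0, so det(I - K) = 0. (Direct check: I - K =
[[3, -1, 1, 2],
 [-2, 2, -1, -2],
 [-4, 2, -1, -4],
 [-2, 1, -1, -1]]
has determinant 0.) So 1 is an eigenvalue of K and (I - K) is not invertible. The finite-dimensional Fredholm alternative says: either (I - K) is invertible, or ker(I - K) ≠ {0} and then range(I - K) = ker((I - K)^*)^⊥, with dim ker(I - K) = dim ker((I - K)^*). We are in the second case, so we need both kernels. Kernel of I - K: (I - K) u = u - u (v·u) = u - u = 0, so ker(I - K) = span{u} = span{(1, -1, -2, -1)} (it is exactly 1-dimensional because rank(I - K) = 3). Kernel of the adjoint: K is real, so (I - K)^* = I - K^T = I - v u^T, and (I - v u^T) v = v - v (u·v) = 0; hence ker((I - K)^*) = span{v} = span{(-2, 1, -1, -2)}. Therefore (I - K) x = y is solvable iff <y, v> = 0, i.e. iff -2y_1 + y_2 - y_3 - 2y_4 = 0. When this holds, K y = u (v·y) = 0, so (I - K) y = y and x = y is a particular solution; the full solution set is the line x = y + c·u = y + c·(1, -1, -2, -1), c ∈ C.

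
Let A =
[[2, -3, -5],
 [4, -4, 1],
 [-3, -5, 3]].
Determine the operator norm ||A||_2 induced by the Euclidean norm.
||A||_2 ≈ 7.2218 (= sqrt(largest eigenvalue of A^T A))

||A||_2 = sigma_max(A) = sqrt(lambda_max(A^T A)). Form the symmetric matrix M = A^T A =
[[29, -7, -15],
 [-7, 50, -4],
 [-15, -4, 35]].
Its characteristic polynomial (trace, sum of principal 2x2 minors, determinant of M give the coefficients) is
  p(λ) = det(λ I - M) = λ^3 - 114λ^2 + 3925λ - 36481.
No integer candidate from the rational root theorem (±divisors of 36481) is a root, so the roots are irrational. The cubic discriminant is Δ = 38674697 > 0, so there are three distinct real roots. p(14) = -1131 and p(15) = 119 have opposite signs, so a root lies in (14, 15); Newton's method refines it to λ ≈ 14.8997. p(46) = 181 and p(47) = -9 have opposite signs, so a root lies in (46, 47); Newton's method refines it to λ ≈ 46.9456. p(52) = -29 and p(53) = 195 have opposite signs, so a root lies in (52, 53); Newton's method refines it to λ ≈ 52.1547. Check (Vieta): the three roots sum to 114, matching tr M = 114.
So the eigenvalues of A^T A are ≈ 14.8997, 46.9456, 52.1547 (all ≥ 0, as they must be for A^T A). The largest is λ_max ≈ 52.1547, hence ||A||_2 = sqrt(λ_max) ≈ 7.2218.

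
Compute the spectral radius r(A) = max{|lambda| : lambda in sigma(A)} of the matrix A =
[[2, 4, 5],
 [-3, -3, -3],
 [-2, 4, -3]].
r(A) ≈ 5.2007

The eigenvalues of A are the roots of its characteristic polynomial. With M = A (coefficients from the trace, the sum of principal 2x2 minors, and det A):
  p(λ) = det(λ I - M) = λ^3 + 4λ^2 + 31λ + 60.
No integer candidate from the rational root theorem (±divisors of 60) is a root, so the roots are irrational. The cubic discriminant is Δ = -82428 < 0, so there is one real root and a complex-conjugate pair. p(-3) = -24 and p(-2) = 6 have opposite signs, so a root lies in (-3, -2); Newton's method refines it to λ ≈ -2.2183. Dividing out (λ - (-2.2183)) leaves approximately λ^2 + 1.7817λ + 27.0477. For λ^2 + 1.7817λ + 27.0477 the discriminant is -105.0162. It is negative, so the remaining roots are the complex-conjugate pair λ ≈ -0.8908 ± 5.1239i. Their product equals the constant term, so |λ|^2 ≈ 27.0477 and |λ| ≈ 5.2007.
Thus the eigenvalues (to 4 decimals) are -2.2183 (modulus 2.2183); -0.8908 ± 5.1239i (modulus 5.2007). The spectral radius is the largest modulus: r(A) ≈ 5.2007. (Cross-check: r(A) ≤ ||A||_2 ≈ 8.4042; equality holds whenever A is normal, though it can also hold for some non-normal A.)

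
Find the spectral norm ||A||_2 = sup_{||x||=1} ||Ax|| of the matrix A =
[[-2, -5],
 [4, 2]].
||A||_2 = sqrt((49 + sqrt(1377))/2) ≈ 6.5616 (= sqrt(largest eigenvalue of A^T A))

||A||_2 = sigma_max(A) = sqrt(lambda_max(A^T A)). Form the symmetric matrix M = A^T A =
[[20, 18],
 [18, 29]].
Its characteristic polynomial (trace, determinant of M give the coefficients) is
  p(λ) = det(λ I - M) = λ^2 - 49λ + 256.
For λ^2 - 49λ + 256 the discriminant is 1377. It is nonnegative but not a perfect square, so the roots are real and irrational: λ = (49 ± sqrt(1377))/2 ≈ 43.054, 5.946.
So the eigenvalues of A^T A are ≈ 5.946, 43.054 (all ≥ 0, as they must be for A^T A). The largest is λ_max = (49 + sqrt(1377))/2 ≈ 43.054, hence ||A||_2 = sqrt(λ_max) = sqrt((49 + sqrt(1377))/2) ≈ 6.5616.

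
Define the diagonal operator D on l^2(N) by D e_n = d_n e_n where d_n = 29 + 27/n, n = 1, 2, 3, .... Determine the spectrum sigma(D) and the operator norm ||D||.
sigma(D) = {29 + 27/n : n ≥ 1} ∪ {29}; ||D|| = 56

A bounded diagonal operator on l^2 with diagonal entries d_n has spectrum equal to the closure of {d_n : n ≥ 1}: every d_n is an eigenvalue (with eigenvector e_n), so {d_n} ⊂ sigma(D); the spectrum is closed, so its closure is too; and for lambda not in the closure, (D - lambda I) has bounded inverse (the diagonal entries 1/(d_n - lambda) are bounded). For our sequence d_n = 29 + 27/n, n = 1, 2, 3, ...:
  - {d_n} = {29 + 27/n : n ≥ 1}; the only limit point is 29
  - closure = {29 + 27/n : n ≥ 1} ∪ {29}
For the norm: a diagonal operator has ||D|| = sup_n |d_n|. Here d_n = 29 + 27/n is positive and decreasing, so sup_n |d_n| = d_1 = 29 + 27 = 56. So ||D|| = 56.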